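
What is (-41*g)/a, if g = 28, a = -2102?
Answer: 574/1051 ≈ 0.54615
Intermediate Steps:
(-41*g)/a = -41*28/(-2102) = -1148*(-1/2102) = 574/1051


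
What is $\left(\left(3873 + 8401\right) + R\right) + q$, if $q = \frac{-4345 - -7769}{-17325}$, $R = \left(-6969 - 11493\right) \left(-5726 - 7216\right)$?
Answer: $\frac{4139765052926}{17325} \approx 2.3895 \cdot 10^{8}$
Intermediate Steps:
$R = 238935204$ ($R = \left(-18462\right) \left(-12942\right) = 238935204$)
$q = - \frac{3424}{17325}$ ($q = \left(-4345 + 7769\right) \left(- \frac{1}{17325}\right) = 3424 \left(- \frac{1}{17325}\right) = - \frac{3424}{17325} \approx -0.19763$)
$\left(\left(3873 + 8401\right) + R\right) + q = \left(\left(3873 + 8401\right) + 238935204\right) - \frac{3424}{17325} = \left(12274 + 238935204\right) - \frac{3424}{17325} = 238947478 - \frac{3424}{17325} = \frac{4139765052926}{17325}$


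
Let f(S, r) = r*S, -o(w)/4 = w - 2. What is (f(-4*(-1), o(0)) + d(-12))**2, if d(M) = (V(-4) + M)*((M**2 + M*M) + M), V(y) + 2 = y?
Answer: 24364096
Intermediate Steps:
o(w) = 8 - 4*w (o(w) = -4*(w - 2) = -4*(-2 + w) = 8 - 4*w)
V(y) = -2 + y
f(S, r) = S*r
d(M) = (-6 + M)*(M + 2*M**2) (d(M) = ((-2 - 4) + M)*((M**2 + M*M) + M) = (-6 + M)*((M**2 + M**2) + M) = (-6 + M)*(2*M**2 + M) = (-6 + M)*(M + 2*M**2))
(f(-4*(-1), o(0)) + d(-12))**2 = ((-4*(-1))*(8 - 4*0) - 12*(-6 - 11*(-12) + 2*(-12)**2))**2 = (4*(8 + 0) - 12*(-6 + 132 + 2*144))**2 = (4*8 - 12*(-6 + 132 + 288))**2 = (32 - 12*414)**2 = (32 - 4968)**2 = (-4936)**2 = 24364096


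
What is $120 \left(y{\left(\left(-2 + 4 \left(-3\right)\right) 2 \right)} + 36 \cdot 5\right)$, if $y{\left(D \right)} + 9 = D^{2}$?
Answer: $114600$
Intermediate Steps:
$y{\left(D \right)} = -9 + D^{2}$
$120 \left(y{\left(\left(-2 + 4 \left(-3\right)\right) 2 \right)} + 36 \cdot 5\right) = 120 \left(\left(-9 + \left(\left(-2 + 4 \left(-3\right)\right) 2\right)^{2}\right) + 36 \cdot 5\right) = 120 \left(\left(-9 + \left(\left(-2 - 12\right) 2\right)^{2}\right) + 180\right) = 120 \left(\left(-9 + \left(\left(-14\right) 2\right)^{2}\right) + 180\right) = 120 \left(\left(-9 + \left(-28\right)^{2}\right) + 180\right) = 120 \left(\left(-9 + 784\right) + 180\right) = 120 \left(775 + 180\right) = 120 \cdot 955 = 114600$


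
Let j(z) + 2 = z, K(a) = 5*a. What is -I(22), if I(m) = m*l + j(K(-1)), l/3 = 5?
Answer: -323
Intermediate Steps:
j(z) = -2 + z
l = 15 (l = 3*5 = 15)
I(m) = -7 + 15*m (I(m) = m*15 + (-2 + 5*(-1)) = 15*m + (-2 - 5) = 15*m - 7 = -7 + 15*m)
-I(22) = -(-7 + 15*22) = -(-7 + 330) = -1*323 = -323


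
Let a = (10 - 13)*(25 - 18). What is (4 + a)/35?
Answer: -17/35 ≈ -0.48571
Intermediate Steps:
a = -21 (a = -3*7 = -21)
(4 + a)/35 = (4 - 21)/35 = (1/35)*(-17) = -17/35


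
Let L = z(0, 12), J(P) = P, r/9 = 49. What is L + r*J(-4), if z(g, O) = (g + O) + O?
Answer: -1740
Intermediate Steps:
r = 441 (r = 9*49 = 441)
z(g, O) = g + 2*O (z(g, O) = (O + g) + O = g + 2*O)
L = 24 (L = 0 + 2*12 = 0 + 24 = 24)
L + r*J(-4) = 24 + 441*(-4) = 24 - 1764 = -1740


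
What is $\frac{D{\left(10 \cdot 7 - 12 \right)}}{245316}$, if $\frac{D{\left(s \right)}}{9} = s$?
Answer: $\frac{87}{40886} \approx 0.0021279$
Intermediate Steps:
$D{\left(s \right)} = 9 s$
$\frac{D{\left(10 \cdot 7 - 12 \right)}}{245316} = \frac{9 \left(10 \cdot 7 - 12\right)}{245316} = 9 \left(70 - 12\right) \frac{1}{245316} = 9 \cdot 58 \cdot \frac{1}{245316} = 522 \cdot \frac{1}{245316} = \frac{87}{40886}$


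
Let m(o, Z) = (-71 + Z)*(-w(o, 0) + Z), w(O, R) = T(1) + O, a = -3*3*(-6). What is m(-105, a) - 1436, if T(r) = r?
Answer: -4122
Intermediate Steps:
a = 54 (a = -9*(-6) = 54)
w(O, R) = 1 + O
m(o, Z) = (-71 + Z)*(-1 + Z - o) (m(o, Z) = (-71 + Z)*(-(1 + o) + Z) = (-71 + Z)*((-1 - o) + Z) = (-71 + Z)*(-1 + Z - o))
m(-105, a) - 1436 = (71 + 54² - 72*54 + 71*(-105) - 1*54*(-105)) - 1436 = (71 + 2916 - 3888 - 7455 + 5670) - 1436 = -2686 - 1436 = -4122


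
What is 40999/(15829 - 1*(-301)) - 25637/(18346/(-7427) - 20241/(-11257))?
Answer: 1383014044412343/36254442878 ≈ 38147.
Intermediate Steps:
40999/(15829 - 1*(-301)) - 25637/(18346/(-7427) - 20241/(-11257)) = 40999/(15829 + 301) - 25637/(18346*(-1/7427) - 20241*(-1/11257)) = 40999/16130 - 25637/(-18346/7427 + 20241/11257) = 40999*(1/16130) - 25637/(-56191015/83605739) = 40999/16130 - 25637*(-83605739/56191015) = 40999/16130 + 2143400330743/56191015 = 1383014044412343/36254442878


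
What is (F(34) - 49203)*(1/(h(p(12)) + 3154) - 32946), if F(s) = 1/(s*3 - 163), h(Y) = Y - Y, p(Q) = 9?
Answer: 155939431384636/96197 ≈ 1.6210e+9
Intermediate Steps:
h(Y) = 0
F(s) = 1/(-163 + 3*s) (F(s) = 1/(3*s - 163) = 1/(-163 + 3*s))
(F(34) - 49203)*(1/(h(p(12)) + 3154) - 32946) = (1/(-163 + 3*34) - 49203)*(1/(0 + 3154) - 32946) = (1/(-163 + 102) - 49203)*(1/3154 - 32946) = (1/(-61) - 49203)*(1/3154 - 32946) = (-1/61 - 49203)*(-103911683/3154) = -3001384/61*(-103911683/3154) = 155939431384636/96197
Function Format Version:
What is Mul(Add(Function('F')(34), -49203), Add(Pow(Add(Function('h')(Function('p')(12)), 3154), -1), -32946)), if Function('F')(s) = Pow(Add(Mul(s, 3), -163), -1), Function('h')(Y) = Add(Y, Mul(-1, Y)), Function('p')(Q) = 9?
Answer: Rational(155939431384636, 96197) ≈ 1.6210e+9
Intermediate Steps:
Function('h')(Y) = 0
Function('F')(s) = Pow(Add(-163, Mul(3, s)), -1) (Function('F')(s) = Pow(Add(Mul(3, s), -163), -1) = Pow(Add(-163, Mul(3, s)), -1))
Mul(Add(Function('F')(34), -49203), Add(Pow(Add(Function('h')(Function('p')(12)), 3154), -1), -32946)) = Mul(Add(Pow(Add(-163, Mul(3, 34)), -1), -49203), Add(Pow(Add(0, 3154), -1), -32946)) = Mul(Add(Pow(Add(-163, 102), -1), -49203), Add(Pow(3154, -1), -32946)) = Mul(Add(Pow(-61, -1), -49203), Add(Rational(1, 3154), -32946)) = Mul(Add(Rational(-1, 61), -49203), Rational(-103911683, 3154)) = Mul(Rational(-3001384, 61), Rational(-103911683, 3154)) = Rational(155939431384636, 96197)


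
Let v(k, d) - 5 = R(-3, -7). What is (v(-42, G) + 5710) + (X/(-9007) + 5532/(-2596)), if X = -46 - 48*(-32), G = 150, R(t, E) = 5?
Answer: 33423082269/5845543 ≈ 5717.7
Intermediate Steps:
X = 1490 (X = -46 + 1536 = 1490)
v(k, d) = 10 (v(k, d) = 5 + 5 = 10)
(v(-42, G) + 5710) + (X/(-9007) + 5532/(-2596)) = (10 + 5710) + (1490/(-9007) + 5532/(-2596)) = 5720 + (1490*(-1/9007) + 5532*(-1/2596)) = 5720 + (-1490/9007 - 1383/649) = 5720 - 13423691/5845543 = 33423082269/5845543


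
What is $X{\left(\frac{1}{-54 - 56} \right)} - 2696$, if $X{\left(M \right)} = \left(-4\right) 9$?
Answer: $-2732$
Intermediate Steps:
$X{\left(M \right)} = -36$
$X{\left(\frac{1}{-54 - 56} \right)} - 2696 = -36 - 2696 = -2732$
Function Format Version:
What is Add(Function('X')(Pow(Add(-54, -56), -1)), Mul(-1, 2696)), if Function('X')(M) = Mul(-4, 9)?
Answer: -2732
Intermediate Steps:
Function('X')(M) = -36
Add(Function('X')(Pow(Add(-54, -56), -1)), Mul(-1, 2696)) = Add(-36, Mul(-1, 2696)) = Add(-36, -2696) = -2732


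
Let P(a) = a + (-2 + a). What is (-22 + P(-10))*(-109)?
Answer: 4796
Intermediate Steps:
P(a) = -2 + 2*a
(-22 + P(-10))*(-109) = (-22 + (-2 + 2*(-10)))*(-109) = (-22 + (-2 - 20))*(-109) = (-22 - 22)*(-109) = -44*(-109) = 4796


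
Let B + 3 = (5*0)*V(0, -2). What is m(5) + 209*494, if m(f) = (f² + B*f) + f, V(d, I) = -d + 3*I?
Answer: 103261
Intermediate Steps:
B = -3 (B = -3 + (5*0)*(-1*0 + 3*(-2)) = -3 + 0*(0 - 6) = -3 + 0*(-6) = -3 + 0 = -3)
m(f) = f² - 2*f (m(f) = (f² - 3*f) + f = f² - 2*f)
m(5) + 209*494 = 5*(-2 + 5) + 209*494 = 5*3 + 103246 = 15 + 103246 = 103261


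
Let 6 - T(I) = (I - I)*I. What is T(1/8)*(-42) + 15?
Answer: -237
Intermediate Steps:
T(I) = 6 (T(I) = 6 - (I - I)*I = 6 - 0*I = 6 - 1*0 = 6 + 0 = 6)
T(1/8)*(-42) + 15 = 6*(-42) + 15 = -252 + 15 = -237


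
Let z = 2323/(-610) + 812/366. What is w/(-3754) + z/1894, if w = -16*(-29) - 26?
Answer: -764518573/6505719540 ≈ -0.11751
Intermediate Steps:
z = -2909/1830 (z = 2323*(-1/610) + 812*(1/366) = -2323/610 + 406/183 = -2909/1830 ≈ -1.5896)
w = 438 (w = 464 - 26 = 438)
w/(-3754) + z/1894 = 438/(-3754) - 2909/1830/1894 = 438*(-1/3754) - 2909/1830*1/1894 = -219/1877 - 2909/3466020 = -764518573/6505719540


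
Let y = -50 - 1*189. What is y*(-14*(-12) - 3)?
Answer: -39435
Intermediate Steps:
y = -239 (y = -50 - 189 = -239)
y*(-14*(-12) - 3) = -239*(-14*(-12) - 3) = -239*(168 - 3) = -239*165 = -39435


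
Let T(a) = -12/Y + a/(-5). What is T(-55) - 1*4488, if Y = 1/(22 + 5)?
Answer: -4801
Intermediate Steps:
Y = 1/27 ≈ 0.037037
T(a) = -324 - a/5 (T(a) = -12/1/27 + a/(-5) = -12*27 + a*(-⅕) = -324 - a/5)
T(-55) - 1*4488 = (-324 - ⅕*(-55)) - 1*4488 = (-324 + 11) - 4488 = -313 - 4488 = -4801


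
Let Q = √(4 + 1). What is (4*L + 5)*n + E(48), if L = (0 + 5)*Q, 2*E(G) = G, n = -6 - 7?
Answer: -41 - 260*√5 ≈ -622.38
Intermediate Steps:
Q = √5 ≈ 2.2361
n = -13
E(G) = G/2
L = 5*√5 (L = (0 + 5)*√5 = 5*√5 ≈ 11.180)
(4*L + 5)*n + E(48) = (4*(5*√5) + 5)*(-13) + (½)*48 = (20*√5 + 5)*(-13) + 24 = (5 + 20*√5)*(-13) + 24 = (-65 - 260*√5) + 24 = -41 - 260*√5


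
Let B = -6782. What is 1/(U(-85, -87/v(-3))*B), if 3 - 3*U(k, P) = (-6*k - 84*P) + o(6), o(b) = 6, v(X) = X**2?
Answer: 3/8986150 ≈ 3.3385e-7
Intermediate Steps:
U(k, P) = -1 + 2*k + 28*P (U(k, P) = 1 - ((-6*k - 84*P) + 6)/3 = 1 - ((-84*P - 6*k) + 6)/3 = 1 - (6 - 84*P - 6*k)/3 = 1 + (-2 + 2*k + 28*P) = -1 + 2*k + 28*P)
1/(U(-85, -87/v(-3))*B) = 1/((-1 + 2*(-85) + 28*(-87/((-3)**2)))*(-6782)) = -1/6782/(-1 - 170 + 28*(-87/9)) = -1/6782/(-1 - 170 + 28*(-87*1/9)) = -1/6782/(-1 - 170 + 28*(-29/3)) = -1/6782/(-1 - 170 - 812/3) = -1/6782/(-1325/3) = -3/1325*(-1/6782) = 3/8986150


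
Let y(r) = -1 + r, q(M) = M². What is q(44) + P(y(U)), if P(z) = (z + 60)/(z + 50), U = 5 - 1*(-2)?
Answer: 54241/28 ≈ 1937.2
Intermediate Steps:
U = 7 (U = 5 + 2 = 7)
P(z) = (60 + z)/(50 + z)
q(44) + P(y(U)) = 44² + (60 + (-1 + 7))/(50 + (-1 + 7)) = 1936 + (60 + 6)/(50 + 6) = 1936 + 66/56 = 1936 + (1/56)*66 = 1936 + 33/28 = 54241/28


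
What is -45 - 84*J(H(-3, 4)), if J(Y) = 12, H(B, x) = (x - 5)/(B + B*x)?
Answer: -1053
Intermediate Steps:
H(B, x) = (-5 + x)/(B + B*x)
-45 - 84*J(H(-3, 4)) = -45 - 84*12 = -45 - 1008 = -1053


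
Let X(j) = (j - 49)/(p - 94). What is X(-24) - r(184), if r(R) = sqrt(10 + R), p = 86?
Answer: 73/8 - sqrt(194) ≈ -4.8034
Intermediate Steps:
X(j) = 49/8 - j/8 (X(j) = (j - 49)/(86 - 94) = (-49 + j)/(-8) = (-49 + j)*(-1/8) = 49/8 - j/8)
X(-24) - r(184) = (49/8 - 1/8*(-24)) - sqrt(10 + 184) = (49/8 + 3) - sqrt(194) = 73/8 - sqrt(194)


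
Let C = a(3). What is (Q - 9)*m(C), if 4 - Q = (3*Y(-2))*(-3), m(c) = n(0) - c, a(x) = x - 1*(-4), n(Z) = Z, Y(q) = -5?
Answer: 350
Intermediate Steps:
a(x) = 4 + x (a(x) = x + 4 = 4 + x)
C = 7 (C = 4 + 3 = 7)
m(c) = -c (m(c) = 0 - c = -c)
Q = -41 (Q = 4 - 3*(-5)*(-3) = 4 - (-15)*(-3) = 4 - 1*45 = 4 - 45 = -41)
(Q - 9)*m(C) = (-41 - 9)*(-1*7) = -50*(-7) = 350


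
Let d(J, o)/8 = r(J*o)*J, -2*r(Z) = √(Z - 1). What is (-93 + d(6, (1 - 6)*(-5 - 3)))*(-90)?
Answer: 8370 + 2160*√239 ≈ 41763.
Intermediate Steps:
r(Z) = -√(-1 + Z)/2 (r(Z) = -√(Z - 1)/2 = -√(-1 + Z)/2)
d(J, o) = -4*J*√(-1 + J*o) (d(J, o) = 8*((-√(-1 + J*o)/2)*J) = 8*(-J*√(-1 + J*o)/2) = -4*J*√(-1 + J*o))
(-93 + d(6, (1 - 6)*(-5 - 3)))*(-90) = (-93 - 4*6*√(-1 + 6*((1 - 6)*(-5 - 3))))*(-90) = (-93 - 4*6*√(-1 + 6*(-5*(-8))))*(-90) = (-93 - 4*6*√(-1 + 6*40))*(-90) = (-93 - 4*6*√(-1 + 240))*(-90) = (-93 - 4*6*√239)*(-90) = (-93 - 24*√239)*(-90) = 8370 + 2160*√239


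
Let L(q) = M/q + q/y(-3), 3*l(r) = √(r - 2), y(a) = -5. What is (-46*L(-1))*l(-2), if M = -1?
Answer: -184*I/5 ≈ -36.8*I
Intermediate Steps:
l(r) = √(-2 + r)/3 (l(r) = √(r - 2)/3 = √(-2 + r)/3)
L(q) = -1/q - q/5 (L(q) = -1/q + q/(-5) = -1/q + q*(-⅕) = -1/q - q/5)
(-46*L(-1))*l(-2) = (-46*(-1/(-1) - ⅕*(-1)))*(√(-2 - 2)/3) = (-46*(-1*(-1) + ⅕))*(√(-4)/3) = (-46*(1 + ⅕))*((2*I)/3) = (-46*6/5)*(2*I/3) = -184*I/5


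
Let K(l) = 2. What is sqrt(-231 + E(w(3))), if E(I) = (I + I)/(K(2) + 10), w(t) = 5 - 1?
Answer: I*sqrt(2073)/3 ≈ 15.177*I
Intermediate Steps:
w(t) = 4
E(I) = I/6 (E(I) = (I + I)/(2 + 10) = (2*I)/12 = (2*I)*(1/12) = I/6)
sqrt(-231 + E(w(3))) = sqrt(-231 + (1/6)*4) = sqrt(-231 + 2/3) = sqrt(-691/3) = I*sqrt(2073)/3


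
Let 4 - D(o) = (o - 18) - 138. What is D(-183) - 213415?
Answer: -213072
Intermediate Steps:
D(o) = 160 - o (D(o) = 4 - ((o - 18) - 138) = 4 - ((-18 + o) - 138) = 4 - (-156 + o) = 4 + (156 - o) = 160 - o)
D(-183) - 213415 = (160 - 1*(-183)) - 213415 = (160 + 183) - 213415 = 343 - 213415 = -213072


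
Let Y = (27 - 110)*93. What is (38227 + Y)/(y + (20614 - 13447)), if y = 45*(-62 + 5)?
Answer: 15254/2301 ≈ 6.6293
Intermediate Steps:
Y = -7719 (Y = -83*93 = -7719)
y = -2565 (y = 45*(-57) = -2565)
(38227 + Y)/(y + (20614 - 13447)) = (38227 - 7719)/(-2565 + (20614 - 13447)) = 30508/(-2565 + 7167) = 30508/4602 = 30508*(1/4602) = 15254/2301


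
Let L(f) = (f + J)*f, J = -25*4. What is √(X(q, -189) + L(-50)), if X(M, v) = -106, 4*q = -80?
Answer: √7394 ≈ 85.988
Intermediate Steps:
q = -20 (q = (¼)*(-80) = -20)
J = -100
L(f) = f*(-100 + f) (L(f) = (f - 100)*f = (-100 + f)*f = f*(-100 + f))
√(X(q, -189) + L(-50)) = √(-106 - 50*(-100 - 50)) = √(-106 - 50*(-150)) = √(-106 + 7500) = √7394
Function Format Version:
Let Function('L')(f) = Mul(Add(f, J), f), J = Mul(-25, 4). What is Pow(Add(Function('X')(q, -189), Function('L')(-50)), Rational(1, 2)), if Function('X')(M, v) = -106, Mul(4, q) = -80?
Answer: Pow(7394, Rational(1, 2)) ≈ 85.988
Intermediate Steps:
q = -20 (q = Mul(Rational(1, 4), -80) = -20)
J = -100
Function('L')(f) = Mul(f, Add(-100, f)) (Function('L')(f) = Mul(Add(f, -100), f) = Mul(Add(-100, f), f) = Mul(f, Add(-100, f)))
Pow(Add(Function('X')(q, -189), Function('L')(-50)), Rational(1, 2)) = Pow(Add(-106, Mul(-50, Add(-100, -50))), Rational(1, 2)) = Pow(Add(-106, Mul(-50, -150)), Rational(1, 2)) = Pow(Add(-106, 7500), Rational(1, 2)) = Pow(7394, Rational(1, 2))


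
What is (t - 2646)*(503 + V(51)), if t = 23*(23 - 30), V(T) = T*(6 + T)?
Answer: -9571870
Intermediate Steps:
t = -161 (t = 23*(-7) = -161)
(t - 2646)*(503 + V(51)) = (-161 - 2646)*(503 + 51*(6 + 51)) = -2807*(503 + 51*57) = -2807*(503 + 2907) = -2807*3410 = -9571870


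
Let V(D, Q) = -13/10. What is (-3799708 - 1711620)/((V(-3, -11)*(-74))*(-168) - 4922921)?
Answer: 27556640/24695413 ≈ 1.1159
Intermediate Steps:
V(D, Q) = -13/10 (V(D, Q) = -13*⅒ = -13/10)
(-3799708 - 1711620)/((V(-3, -11)*(-74))*(-168) - 4922921) = (-3799708 - 1711620)/(-13/10*(-74)*(-168) - 4922921) = -5511328/((481/5)*(-168) - 4922921) = -5511328/(-80808/5 - 4922921) = -5511328/(-24695413/5) = -5511328*(-5/24695413) = 27556640/24695413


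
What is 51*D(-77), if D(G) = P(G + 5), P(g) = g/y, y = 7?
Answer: -3672/7 ≈ -524.57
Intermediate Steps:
P(g) = g/7
D(G) = 5/7 + G/7 (D(G) = (G + 5)/7 = (5 + G)/7 = 5/7 + G/7)
51*D(-77) = 51*(5/7 + (⅐)*(-77)) = 51*(5/7 - 11) = 51*(-72/7) = -3672/7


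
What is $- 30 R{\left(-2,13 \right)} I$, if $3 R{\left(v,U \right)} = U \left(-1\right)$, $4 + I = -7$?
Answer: $-1430$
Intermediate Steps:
$I = -11$ ($I = -4 - 7 = -11$)
$R{\left(v,U \right)} = - \frac{U}{3}$ ($R{\left(v,U \right)} = \frac{U \left(-1\right)}{3} = \frac{\left(-1\right) U}{3} = - \frac{U}{3}$)
$- 30 R{\left(-2,13 \right)} I = - 30 \left(\left(- \frac{1}{3}\right) 13\right) \left(-11\right) = \left(-30\right) \left(- \frac{13}{3}\right) \left(-11\right) = 130 \left(-11\right) = -1430$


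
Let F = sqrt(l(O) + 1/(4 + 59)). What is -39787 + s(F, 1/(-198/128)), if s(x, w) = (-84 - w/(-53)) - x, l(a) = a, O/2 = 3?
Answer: -209203201/5247 - sqrt(2653)/21 ≈ -39873.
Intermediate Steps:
O = 6 (O = 2*3 = 6)
F = sqrt(2653)/21 (F = sqrt(6 + 1/(4 + 59)) = sqrt(6 + 1/63) = sqrt(379/63) = sqrt(2653)/21 ≈ 2.4527)
s(x, w) = -84 - x + w/53 (s(x, w) = (-84 - w*(-1)/53) - x = (-84 - (-1)*w/53) - x = (-84 + w/53) - x = -84 - x + w/53)
-39787 + s(F, 1/(-198/128)) = -39787 + (-84 - sqrt(2653)/21 + 1/(53*((-198/128)))) = -39787 + (-84 - sqrt(2653)/21 + 1/(53*((-198*1/128)))) = -39787 + (-84 - sqrt(2653)/21 + 1/(53*(-99/64))) = -39787 + (-84 - sqrt(2653)/21 + (1/53)*(-64/99)) = -39787 + (-84 - sqrt(2653)/21 - 64/5247) = -39787 + (-440812/5247 - sqrt(2653)/21) = -209203201/5247 - sqrt(2653)/21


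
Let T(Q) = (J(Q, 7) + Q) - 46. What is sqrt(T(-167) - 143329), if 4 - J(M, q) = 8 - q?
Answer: I*sqrt(143539) ≈ 378.87*I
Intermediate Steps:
J(M, q) = -4 + q (J(M, q) = 4 - (8 - q) = 4 + (-8 + q) = -4 + q)
T(Q) = -43 + Q (T(Q) = ((-4 + 7) + Q) - 46 = (3 + Q) - 46 = -43 + Q)
sqrt(T(-167) - 143329) = sqrt((-43 - 167) - 143329) = sqrt(-210 - 143329) = sqrt(-143539) = I*sqrt(143539)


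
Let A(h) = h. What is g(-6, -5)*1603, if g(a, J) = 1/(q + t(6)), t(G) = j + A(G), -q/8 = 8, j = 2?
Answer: -229/8 ≈ -28.625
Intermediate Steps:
q = -64 (q = -8*8 = -64)
t(G) = 2 + G
g(a, J) = -1/56 (g(a, J) = 1/(-64 + (2 + 6)) = 1/(-64 + 8) = 1/(-56) = -1/56)
g(-6, -5)*1603 = -1/56*1603 = -229/8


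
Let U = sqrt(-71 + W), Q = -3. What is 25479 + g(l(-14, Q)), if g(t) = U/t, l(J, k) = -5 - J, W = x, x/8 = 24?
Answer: 229322/9 ≈ 25480.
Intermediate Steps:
x = 192 (x = 8*24 = 192)
W = 192
U = 11 (U = sqrt(-71 + 192) = sqrt(121) = 11)
g(t) = 11/t
25479 + g(l(-14, Q)) = 25479 + 11/(-5 - 1*(-14)) = 25479 + 11/(-5 + 14) = 25479 + 11/9 = 229322/9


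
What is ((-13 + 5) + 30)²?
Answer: 484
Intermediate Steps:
((-13 + 5) + 30)² = (-8 + 30)² = 22² = 484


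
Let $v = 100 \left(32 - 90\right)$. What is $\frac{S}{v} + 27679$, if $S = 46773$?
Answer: $\frac{160491427}{5800} \approx 27671.0$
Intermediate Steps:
$v = -5800$ ($v = 100 \left(-58\right) = -5800$)
$\frac{S}{v} + 27679 = \frac{46773}{-5800} + 27679 = 46773 \left(- \frac{1}{5800}\right) + 27679 = - \frac{46773}{5800} + 27679 = \frac{160491427}{5800}$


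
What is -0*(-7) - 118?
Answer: -118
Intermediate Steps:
-0*(-7) - 118 = -133*0 - 118 = 0 - 118 = -118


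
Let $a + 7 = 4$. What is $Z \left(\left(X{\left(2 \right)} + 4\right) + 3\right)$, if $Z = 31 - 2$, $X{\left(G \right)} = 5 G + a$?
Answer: $406$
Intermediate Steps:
$a = -3$ ($a = -7 + 4 = -3$)
$X{\left(G \right)} = -3 + 5 G$ ($X{\left(G \right)} = 5 G - 3 = -3 + 5 G$)
$Z = 29$ ($Z = 31 - 2 = 29$)
$Z \left(\left(X{\left(2 \right)} + 4\right) + 3\right) = 29 \left(\left(\left(-3 + 5 \cdot 2\right) + 4\right) + 3\right) = 29 \left(\left(\left(-3 + 10\right) + 4\right) + 3\right) = 29 \left(\left(7 + 4\right) + 3\right) = 29 \left(11 + 3\right) = 29 \cdot 14 = 406$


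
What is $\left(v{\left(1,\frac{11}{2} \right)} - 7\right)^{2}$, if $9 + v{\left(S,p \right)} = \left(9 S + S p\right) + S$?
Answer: $\frac{1}{4} \approx 0.25$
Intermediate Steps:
$v{\left(S,p \right)} = -9 + 10 S + S p$ ($v{\left(S,p \right)} = -9 + \left(\left(9 S + S p\right) + S\right) = -9 + \left(10 S + S p\right) = -9 + 10 S + S p$)
$\left(v{\left(1,\frac{11}{2} \right)} - 7\right)^{2} = \left(\left(-9 + 10 \cdot 1 + 1 \cdot \frac{11}{2}\right) - 7\right)^{2} = \left(\left(-9 + 10 + 1 \cdot 11 \cdot \frac{1}{2}\right) - 7\right)^{2} = \left(\left(-9 + 10 + 1 \cdot \frac{11}{2}\right) - 7\right)^{2} = \left(\left(-9 + 10 + \frac{11}{2}\right) - 7\right)^{2} = \left(\frac{13}{2} - 7\right)^{2} = \left(- \frac{1}{2}\right)^{2} = \frac{1}{4}$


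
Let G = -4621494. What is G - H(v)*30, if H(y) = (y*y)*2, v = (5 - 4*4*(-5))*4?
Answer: -11557494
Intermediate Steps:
v = 340 (v = (5 - 16*(-5))*4 = (5 + 80)*4 = 85*4 = 340)
H(y) = 2*y**2 (H(y) = y**2*2 = 2*y**2)
G - H(v)*30 = -4621494 - 2*340**2*30 = -4621494 - 2*115600*30 = -4621494 - 231200*30 = -4621494 - 1*6936000 = -4621494 - 6936000 = -11557494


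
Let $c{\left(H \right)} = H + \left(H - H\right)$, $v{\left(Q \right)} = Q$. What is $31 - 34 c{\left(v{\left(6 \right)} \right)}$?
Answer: $-173$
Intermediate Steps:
$c{\left(H \right)} = H$ ($c{\left(H \right)} = H + 0 = H$)
$31 - 34 c{\left(v{\left(6 \right)} \right)} = 31 - 204 = -173$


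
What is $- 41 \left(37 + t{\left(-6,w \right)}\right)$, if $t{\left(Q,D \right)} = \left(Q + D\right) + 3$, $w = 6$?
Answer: $-1640$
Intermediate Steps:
$t{\left(Q,D \right)} = 3 + D + Q$ ($t{\left(Q,D \right)} = \left(D + Q\right) + 3 = 3 + D + Q$)
$- 41 \left(37 + t{\left(-6,w \right)}\right) = - 41 \left(37 + \left(3 + 6 - 6\right)\right) = - 41 \left(37 + 3\right) = \left(-41\right) 40 = -1640$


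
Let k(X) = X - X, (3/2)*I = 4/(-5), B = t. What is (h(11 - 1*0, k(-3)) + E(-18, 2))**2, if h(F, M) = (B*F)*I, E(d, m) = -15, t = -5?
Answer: 1849/9 ≈ 205.44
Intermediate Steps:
B = -5
I = -8/15 (I = 2*(4/(-5))/3 = 2*(4*(-1/5))/3 = (2/3)*(-4/5) = -8/15 ≈ -0.53333)
k(X) = 0
h(F, M) = 8*F/3 (h(F, M) = -5*F*(-8/15) = 8*F/3)
(h(11 - 1*0, k(-3)) + E(-18, 2))**2 = (8*(11 - 1*0)/3 - 15)**2 = (8*(11 + 0)/3 - 15)**2 = ((8/3)*11 - 15)**2 = (88/3 - 15)**2 = (43/3)**2 = 1849/9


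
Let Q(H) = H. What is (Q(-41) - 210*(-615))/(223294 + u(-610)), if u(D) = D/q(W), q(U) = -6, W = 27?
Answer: 387327/670187 ≈ 0.57794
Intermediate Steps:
u(D) = -D/6 (u(D) = D/(-6) = D*(-1/6) = -D/6)
(Q(-41) - 210*(-615))/(223294 + u(-610)) = (-41 - 210*(-615))/(223294 - 1/6*(-610)) = (-41 + 129150)/(223294 + 305/3) = 129109/(670187/3) = 129109*(3/670187) = 387327/670187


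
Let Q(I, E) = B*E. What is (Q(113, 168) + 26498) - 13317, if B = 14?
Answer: 15533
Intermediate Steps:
Q(I, E) = 14*E
(Q(113, 168) + 26498) - 13317 = (14*168 + 26498) - 13317 = (2352 + 26498) - 13317 = 28850 - 13317 = 15533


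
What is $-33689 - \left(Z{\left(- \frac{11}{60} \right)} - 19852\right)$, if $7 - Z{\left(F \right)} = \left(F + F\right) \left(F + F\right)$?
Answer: $- \frac{12459479}{900} \approx -13844.0$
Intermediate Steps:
$Z{\left(F \right)} = 7 - 4 F^{2}$ ($Z{\left(F \right)} = 7 - \left(F + F\right) \left(F + F\right) = 7 - 2 F 2 F = 7 - 4 F^{2}$)
$-33689 - \left(Z{\left(- \frac{11}{60} \right)} - 19852\right) = -33689 - \left(\left(7 - 4 \left(- \frac{11}{60}\right)^{2}\right) - 19852\right) = -33689 - \left(\left(7 - \frac{121}{900}\right) - 19852\right) = -33689 - \left(\frac{6179}{900} - 19852\right) = -33689 - - \frac{17860621}{900} = -33689 + \frac{17860621}{900} = - \frac{12459479}{900}$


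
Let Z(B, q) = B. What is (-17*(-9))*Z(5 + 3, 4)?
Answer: 1224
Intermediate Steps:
(-17*(-9))*Z(5 + 3, 4) = (-17*(-9))*(5 + 3) = 153*8 = 1224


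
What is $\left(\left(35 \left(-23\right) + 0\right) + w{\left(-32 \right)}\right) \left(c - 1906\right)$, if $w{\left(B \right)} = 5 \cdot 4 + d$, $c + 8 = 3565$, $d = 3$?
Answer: $-1291082$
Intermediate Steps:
$c = 3557$ ($c = -8 + 3565 = 3557$)
$w{\left(B \right)} = 23$ ($w{\left(B \right)} = 5 \cdot 4 + 3 = 20 + 3 = 23$)
$\left(\left(35 \left(-23\right) + 0\right) + w{\left(-32 \right)}\right) \left(c - 1906\right) = \left(\left(35 \left(-23\right) + 0\right) + 23\right) \left(3557 - 1906\right) = \left(\left(-805 + 0\right) + 23\right) 1651 = \left(-805 + 23\right) 1651 = \left(-782\right) 1651 = -1291082$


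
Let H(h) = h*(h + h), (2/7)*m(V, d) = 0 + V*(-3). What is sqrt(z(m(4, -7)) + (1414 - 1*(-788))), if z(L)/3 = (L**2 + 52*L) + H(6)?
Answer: sqrt(1158) ≈ 34.029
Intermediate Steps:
m(V, d) = -21*V/2 (m(V, d) = 7*(0 + V*(-3))/2 = 7*(0 - 3*V)/2 = 7*(-3*V)/2 = -21*V/2)
H(h) = 2*h**2 (H(h) = h*(2*h) = 2*h**2)
z(L) = 216 + 3*L**2 + 156*L (z(L) = 3*((L**2 + 52*L) + 2*6**2) = 3*((L**2 + 52*L) + 2*36) = 3*((L**2 + 52*L) + 72) = 3*(72 + L**2 + 52*L) = 216 + 3*L**2 + 156*L)
sqrt(z(m(4, -7)) + (1414 - 1*(-788))) = sqrt((216 + 3*(-21/2*4)**2 + 156*(-21/2*4)) + (1414 - 1*(-788))) = sqrt((216 + 3*(-42)**2 + 156*(-42)) + (1414 + 788)) = sqrt((216 + 3*1764 - 6552) + 2202) = sqrt((216 + 5292 - 6552) + 2202) = sqrt(-1044 + 2202) = sqrt(1158)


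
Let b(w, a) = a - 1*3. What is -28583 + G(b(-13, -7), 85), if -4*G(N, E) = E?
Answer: -114417/4 ≈ -28604.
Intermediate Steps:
b(w, a) = -3 + a (b(w, a) = a - 3 = -3 + a)
G(N, E) = -E/4
-28583 + G(b(-13, -7), 85) = -28583 - 1/4*85 = -28583 - 85/4 = -114417/4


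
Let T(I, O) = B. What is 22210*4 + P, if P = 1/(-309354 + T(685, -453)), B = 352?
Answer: 27451737679/309002 ≈ 88840.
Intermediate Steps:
T(I, O) = 352
P = -1/309002 (P = 1/(-309354 + 352) = 1/(-309002) = -1/309002 ≈ -3.2362e-6)
22210*4 + P = 22210*4 - 1/309002 = 88840 - 1/309002 = 27451737679/309002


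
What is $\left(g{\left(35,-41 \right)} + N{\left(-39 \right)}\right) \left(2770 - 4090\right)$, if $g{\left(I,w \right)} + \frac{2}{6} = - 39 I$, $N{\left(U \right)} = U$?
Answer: $1853720$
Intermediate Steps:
$g{\left(I,w \right)} = - \frac{1}{3} - 39 I$
$\left(g{\left(35,-41 \right)} + N{\left(-39 \right)}\right) \left(2770 - 4090\right) = \left(\left(- \frac{1}{3} - 1365\right) - 39\right) \left(2770 - 4090\right) = \left(\left(- \frac{1}{3} - 1365\right) - 39\right) \left(-1320\right) = \left(- \frac{4096}{3} - 39\right) \left(-1320\right) = \left(- \frac{4213}{3}\right) \left(-1320\right) = 1853720$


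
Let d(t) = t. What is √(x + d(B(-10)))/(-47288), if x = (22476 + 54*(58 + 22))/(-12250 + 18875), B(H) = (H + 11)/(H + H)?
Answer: -√28052635/125313200 ≈ -4.2266e-5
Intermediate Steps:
B(H) = (11 + H)/(2*H) (B(H) = (11 + H)/((2*H)) = (11 + H)*(1/(2*H)) = (11 + H)/(2*H))
x = 26796/6625 (x = (22476 + 54*80)/6625 = (22476 + 4320)*(1/6625) = 26796*(1/6625) = 26796/6625 ≈ 4.0447)
√(x + d(B(-10)))/(-47288) = √(26796/6625 + (½)*(11 - 10)/(-10))/(-47288) = √(26796/6625 + (½)*(-⅒)*1)*(-1/47288) = √(26796/6625 - 1/20)*(-1/47288) = √(105859/26500)*(-1/47288) = (√28052635/2650)*(-1/47288) = -√28052635/125313200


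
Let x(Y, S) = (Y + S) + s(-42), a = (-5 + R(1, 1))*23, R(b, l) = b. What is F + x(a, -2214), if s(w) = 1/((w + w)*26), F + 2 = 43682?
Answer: 90360815/2184 ≈ 41374.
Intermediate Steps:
F = 43680 (F = -2 + 43682 = 43680)
s(w) = 1/(52*w) (s(w) = (1/26)/(2*w) = (1/(2*w))*(1/26) = 1/(52*w))
a = -92 (a = (-5 + 1)*23 = -4*23 = -92)
x(Y, S) = -1/2184 + S + Y (x(Y, S) = (Y + S) + (1/52)/(-42) = (S + Y) + (1/52)*(-1/42) = (S + Y) - 1/2184 = -1/2184 + S + Y)
F + x(a, -2214) = 43680 + (-1/2184 - 2214 - 92) = 43680 - 5036305/2184 = 90360815/2184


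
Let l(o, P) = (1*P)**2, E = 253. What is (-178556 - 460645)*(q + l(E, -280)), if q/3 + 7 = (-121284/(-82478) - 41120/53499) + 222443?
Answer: -350541959067249376074/735415087 ≈ -4.7666e+11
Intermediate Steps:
l(o, P) = P**2
q = 490749919414474/735415087 (q = -21 + 3*((-121284/(-82478) - 41120/53499) + 222443) = -21 + 3*((-121284*(-1/82478) - 41120*1/53499) + 222443) = -21 + 3*((60642/41239 - 41120/53499) + 222443) = -21 + 3*(1548538678/2206245261 + 222443) = -21 + 3*(490765363131301/2206245261) = -21 + 490765363131301/735415087 = 490749919414474/735415087 ≈ 6.6731e+5)
(-178556 - 460645)*(q + l(E, -280)) = (-178556 - 460645)*(490749919414474/735415087 + (-280)**2) = -639201*(490749919414474/735415087 + 78400) = -639201*548406462235274/735415087 = -350541959067249376074/735415087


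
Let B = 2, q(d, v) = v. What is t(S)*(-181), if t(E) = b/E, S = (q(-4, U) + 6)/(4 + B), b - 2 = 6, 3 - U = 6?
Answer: -2896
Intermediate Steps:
U = -3 (U = 3 - 1*6 = 3 - 6 = -3)
b = 8 (b = 2 + 6 = 8)
S = ½ (S = (-3 + 6)/(4 + 2) = 3/6 = 3*(⅙) = ½ ≈ 0.50000)
t(E) = 8/E
t(S)*(-181) = (8/(½))*(-181) = (8*2)*(-181) = 16*(-181) = -2896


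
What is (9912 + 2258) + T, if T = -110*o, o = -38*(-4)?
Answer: -4550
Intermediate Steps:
o = 152
T = -16720 (T = -110*152 = -16720)
(9912 + 2258) + T = (9912 + 2258) - 16720 = 12170 - 16720 = -4550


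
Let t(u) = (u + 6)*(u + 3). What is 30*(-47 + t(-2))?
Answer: -1290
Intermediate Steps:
t(u) = (3 + u)*(6 + u) (t(u) = (6 + u)*(3 + u) = (3 + u)*(6 + u))
30*(-47 + t(-2)) = 30*(-47 + (18 + (-2)² + 9*(-2))) = 30*(-47 + (18 + 4 - 18)) = 30*(-47 + 4) = 30*(-43) = -1290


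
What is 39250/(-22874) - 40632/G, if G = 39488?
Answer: -154957523/56453032 ≈ -2.7449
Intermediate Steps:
39250/(-22874) - 40632/G = 39250/(-22874) - 40632/39488 = 39250*(-1/22874) - 40632*1/39488 = -19625/11437 - 5079/4936 = -154957523/56453032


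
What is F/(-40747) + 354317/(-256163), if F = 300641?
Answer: -91450455282/10437873761 ≈ -8.7614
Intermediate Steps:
F/(-40747) + 354317/(-256163) = 300641/(-40747) + 354317/(-256163) = 300641*(-1/40747) + 354317*(-1/256163) = -300641/40747 - 354317/256163 = -91450455282/10437873761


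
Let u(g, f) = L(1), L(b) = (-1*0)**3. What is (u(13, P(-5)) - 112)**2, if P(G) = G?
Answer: 12544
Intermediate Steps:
L(b) = 0 (L(b) = 0**3 = 0)
u(g, f) = 0
(u(13, P(-5)) - 112)**2 = (0 - 112)**2 = (-112)**2 = 12544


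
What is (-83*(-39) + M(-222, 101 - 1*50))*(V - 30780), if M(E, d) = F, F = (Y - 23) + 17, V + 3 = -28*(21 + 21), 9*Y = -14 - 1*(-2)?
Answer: -103216917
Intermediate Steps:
Y = -4/3 (Y = (-14 - 1*(-2))/9 = (-14 + 2)/9 = (⅑)*(-12) = -4/3 ≈ -1.3333)
V = -1179 (V = -3 - 28*(21 + 21) = -3 - 28*42 = -3 - 1176 = -1179)
F = -22/3 (F = (-4/3 - 23) + 17 = -73/3 + 17 = -22/3 ≈ -7.3333)
M(E, d) = -22/3
(-83*(-39) + M(-222, 101 - 1*50))*(V - 30780) = (-83*(-39) - 22/3)*(-1179 - 30780) = (3237 - 22/3)*(-31959) = (9689/3)*(-31959) = -103216917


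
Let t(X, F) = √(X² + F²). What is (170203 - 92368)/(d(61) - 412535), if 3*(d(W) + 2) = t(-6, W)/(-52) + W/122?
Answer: -20036517959640/106196462646481 + 5292780*√13/106196462646481 ≈ -0.18867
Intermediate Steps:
t(X, F) = √(F² + X²)
d(W) = -2 - √(36 + W²)/156 + W/366 (d(W) = -2 + (√(W² + (-6)²)/(-52) + W/122)/3 = -2 + (√(W² + 36)*(-1/52) + W*(1/122))/3 = -2 + (√(36 + W²)*(-1/52) + W/122)/3 = -2 + (-√(36 + W²)/52 + W/122)/3 = -2 + (-√(36 + W²)/156 + W/366) = -2 - √(36 + W²)/156 + W/366)
(170203 - 92368)/(d(61) - 412535) = (170203 - 92368)/((-2 - √(36 + 61²)/156 + (1/366)*61) - 412535) = 77835/((-2 - √(36 + 3721)/156 + ⅙) - 412535) = 77835/((-2 - 17*√13/156 + ⅙) - 412535) = 77835/((-11/6 - 17*√13/156) - 412535) = 77835/(-2475221/6 - 17*√13/156)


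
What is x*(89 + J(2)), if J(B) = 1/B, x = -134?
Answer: -11993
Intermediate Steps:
x*(89 + J(2)) = -134*(89 + 1/2) = -134*179/2 = -11993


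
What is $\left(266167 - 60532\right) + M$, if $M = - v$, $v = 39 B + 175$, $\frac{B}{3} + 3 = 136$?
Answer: $189899$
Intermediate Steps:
$B = 399$ ($B = -9 + 3 \cdot 136 = -9 + 408 = 399$)
$v = 15736$ ($v = 39 \cdot 399 + 175 = 15561 + 175 = 15736$)
$M = -15736$ ($M = \left(-1\right) 15736 = -15736$)
$\left(266167 - 60532\right) + M = \left(266167 - 60532\right) - 15736 = 205635 - 15736 = 189899$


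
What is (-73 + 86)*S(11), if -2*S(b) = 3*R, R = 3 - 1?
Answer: -39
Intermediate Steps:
R = 2
S(b) = -3 (S(b) = -3*2/2 = -½*6 = -3)
(-73 + 86)*S(11) = (-73 + 86)*(-3) = 13*(-3) = -39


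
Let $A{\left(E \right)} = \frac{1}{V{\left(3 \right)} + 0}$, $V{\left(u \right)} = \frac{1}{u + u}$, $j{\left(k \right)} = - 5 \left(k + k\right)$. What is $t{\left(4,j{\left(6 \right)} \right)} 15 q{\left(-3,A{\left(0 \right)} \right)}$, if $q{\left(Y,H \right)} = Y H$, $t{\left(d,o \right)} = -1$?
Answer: $270$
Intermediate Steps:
$j{\left(k \right)} = - 10 k$ ($j{\left(k \right)} = - 5 \cdot 2 k = - 10 k$)
$V{\left(u \right)} = \frac{1}{2 u}$
$A{\left(E \right)} = 6$ ($A{\left(E \right)} = \frac{1}{\frac{1}{2 \cdot 3} + 0} = \frac{1}{\frac{1}{2} \cdot \frac{1}{3} + 0} = \frac{1}{\frac{1}{6} + 0} = \frac{1}{\frac{1}{6}} = 6$)
$q{\left(Y,H \right)} = H Y$
$t{\left(4,j{\left(6 \right)} \right)} 15 q{\left(-3,A{\left(0 \right)} \right)} = \left(-1\right) 15 \cdot 6 \left(-3\right) = \left(-15\right) \left(-18\right) = 270$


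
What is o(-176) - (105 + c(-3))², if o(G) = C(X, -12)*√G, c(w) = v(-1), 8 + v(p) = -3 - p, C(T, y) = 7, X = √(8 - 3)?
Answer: -9025 + 28*I*√11 ≈ -9025.0 + 92.865*I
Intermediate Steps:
X = √5 ≈ 2.2361
v(p) = -11 - p (v(p) = -8 + (-3 - p) = -11 - p)
c(w) = -10 (c(w) = -11 - 1*(-1) = -11 + 1 = -10)
o(G) = 7*√G
o(-176) - (105 + c(-3))² = 7*√(-176) - (105 - 10)² = 7*(4*I*√11) - 1*95² = 28*I*√11 - 1*9025 = 28*I*√11 - 9025 = -9025 + 28*I*√11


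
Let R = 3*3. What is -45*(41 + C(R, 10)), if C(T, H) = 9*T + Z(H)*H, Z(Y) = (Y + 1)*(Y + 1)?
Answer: -59940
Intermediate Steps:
R = 9
Z(Y) = (1 + Y)² (Z(Y) = (1 + Y)*(1 + Y) = (1 + Y)²)
C(T, H) = 9*T + H*(1 + H)² (C(T, H) = 9*T + (1 + H)²*H = 9*T + H*(1 + H)²)
-45*(41 + C(R, 10)) = -45*(41 + (9*9 + 10*(1 + 10)²)) = -45*(41 + (81 + 10*11²)) = -45*(41 + (81 + 10*121)) = -45*(41 + (81 + 1210)) = -45*(41 + 1291) = -45*1332 = -59940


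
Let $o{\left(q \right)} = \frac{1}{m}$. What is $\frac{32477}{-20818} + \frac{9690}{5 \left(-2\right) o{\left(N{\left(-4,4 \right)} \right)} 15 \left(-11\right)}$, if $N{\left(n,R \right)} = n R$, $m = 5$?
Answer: $\frac{6366967}{228998} \approx 27.804$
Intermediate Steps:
$N{\left(n,R \right)} = R n$
$o{\left(q \right)} = \frac{1}{5}$
$\frac{32477}{-20818} + \frac{9690}{5 \left(-2\right) o{\left(N{\left(-4,4 \right)} \right)} 15 \left(-11\right)} = \frac{32477}{-20818} + \frac{9690}{5 \left(-2\right) \frac{1}{5} \cdot 15 \left(-11\right)} = 32477 \left(- \frac{1}{20818}\right) + \frac{9690}{\left(-10\right) \frac{1}{5} \cdot 15 \left(-11\right)} = - \frac{32477}{20818} + \frac{9690}{\left(-2\right) 15 \left(-11\right)} = - \frac{32477}{20818} + \frac{9690}{\left(-30\right) \left(-11\right)} = - \frac{32477}{20818} + \frac{9690}{330} = - \frac{32477}{20818} + 9690 \cdot \frac{1}{330} = - \frac{32477}{20818} + \frac{323}{11} = \frac{6366967}{228998}$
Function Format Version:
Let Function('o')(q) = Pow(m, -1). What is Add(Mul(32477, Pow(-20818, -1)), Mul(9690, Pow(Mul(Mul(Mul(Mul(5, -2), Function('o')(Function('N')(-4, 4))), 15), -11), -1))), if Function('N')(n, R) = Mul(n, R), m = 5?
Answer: Rational(6366967, 228998) ≈ 27.804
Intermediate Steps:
Function('N')(n, R) = Mul(R, n)
Function('o')(q) = Rational(1, 5) (Function('o')(q) = Pow(5, -1) = Rational(1, 5))
Add(Mul(32477, Pow(-20818, -1)), Mul(9690, Pow(Mul(Mul(Mul(Mul(5, -2), Function('o')(Function('N')(-4, 4))), 15), -11), -1))) = Add(Mul(32477, Pow(-20818, -1)), Mul(9690, Pow(Mul(Mul(Mul(Mul(5, -2), Rational(1, 5)), 15), -11), -1))) = Add(Mul(32477, Rational(-1, 20818)), Mul(9690, Pow(Mul(Mul(Mul(-10, Rational(1, 5)), 15), -11), -1))) = Add(Rational(-32477, 20818), Mul(9690, Pow(Mul(Mul(-2, 15), -11), -1))) = Add(Rational(-32477, 20818), Mul(9690, Pow(Mul(-30, -11), -1))) = Add(Rational(-32477, 20818), Mul(9690, Pow(330, -1))) = Add(Rational(-32477, 20818), Mul(9690, Rational(1, 330))) = Add(Rational(-32477, 20818), Rational(323, 11)) = Rational(6366967, 228998)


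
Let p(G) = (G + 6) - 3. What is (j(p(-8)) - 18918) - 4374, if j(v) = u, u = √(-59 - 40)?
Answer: -23292 + 3*I*√11 ≈ -23292.0 + 9.9499*I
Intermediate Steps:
p(G) = 3 + G (p(G) = (6 + G) - 3 = 3 + G)
u = 3*I*√11 (u = √(-99) = 3*I*√11 ≈ 9.9499*I)
j(v) = 3*I*√11
(j(p(-8)) - 18918) - 4374 = (3*I*√11 - 18918) - 4374 = (-18918 + 3*I*√11) - 4374 = -23292 + 3*I*√11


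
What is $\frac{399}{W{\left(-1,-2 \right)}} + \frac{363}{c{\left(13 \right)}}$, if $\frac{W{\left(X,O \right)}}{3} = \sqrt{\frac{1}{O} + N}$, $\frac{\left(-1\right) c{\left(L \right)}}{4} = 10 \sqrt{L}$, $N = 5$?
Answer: $- \frac{363 \sqrt{13}}{520} + \frac{133 \sqrt{2}}{3} \approx 60.18$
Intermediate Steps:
$c{\left(L \right)} = - 40 \sqrt{L}$ ($c{\left(L \right)} = - 4 \cdot 10 \sqrt{L} = - 40 \sqrt{L}$)
$W{\left(X,O \right)} = 3 \sqrt{5 + \frac{1}{O}}$ ($W{\left(X,O \right)} = 3 \sqrt{\frac{1}{O} + 5} = 3 \sqrt{5 + \frac{1}{O}}$)
$\frac{399}{W{\left(-1,-2 \right)}} + \frac{363}{c{\left(13 \right)}} = \frac{399}{3 \sqrt{5 + \frac{1}{-2}}} + \frac{363}{\left(-40\right) \sqrt{13}} = \frac{399}{3 \sqrt{5 - \frac{1}{2}}} + 363 \left(- \frac{\sqrt{13}}{520}\right) = \frac{399}{3 \sqrt{\frac{9}{2}}} - \frac{363 \sqrt{13}}{520} = \frac{399}{3 \frac{3 \sqrt{2}}{2}} - \frac{363 \sqrt{13}}{520} = \frac{399}{\frac{9}{2} \sqrt{2}} - \frac{363 \sqrt{13}}{520} = 399 \frac{\sqrt{2}}{9} - \frac{363 \sqrt{13}}{520} = \frac{133 \sqrt{2}}{3} - \frac{363 \sqrt{13}}{520} = - \frac{363 \sqrt{13}}{520} + \frac{133 \sqrt{2}}{3}$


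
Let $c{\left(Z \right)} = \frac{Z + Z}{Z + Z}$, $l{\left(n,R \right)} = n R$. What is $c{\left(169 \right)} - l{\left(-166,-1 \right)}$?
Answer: $-165$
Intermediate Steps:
$l{\left(n,R \right)} = R n$
$c{\left(Z \right)} = 1$ ($c{\left(Z \right)} = \frac{2 Z}{2 Z} = 2 Z \frac{1}{2 Z} = 1$)
$c{\left(169 \right)} - l{\left(-166,-1 \right)} = 1 - \left(-1\right) \left(-166\right) = 1 - 166 = -165$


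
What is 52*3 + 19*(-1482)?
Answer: -28002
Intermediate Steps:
52*3 + 19*(-1482) = 156 - 28158 = -28002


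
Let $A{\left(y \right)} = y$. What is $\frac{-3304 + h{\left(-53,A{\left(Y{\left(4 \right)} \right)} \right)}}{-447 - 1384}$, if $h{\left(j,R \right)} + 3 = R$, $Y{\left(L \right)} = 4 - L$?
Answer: $\frac{3307}{1831} \approx 1.8061$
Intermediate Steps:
$h{\left(j,R \right)} = -3 + R$
$\frac{-3304 + h{\left(-53,A{\left(Y{\left(4 \right)} \right)} \right)}}{-447 - 1384} = \frac{-3304 + \left(-3 + \left(4 - 4\right)\right)}{-447 - 1384} = \frac{-3304 + \left(-3 + \left(4 - 4\right)\right)}{-1831} = \left(-3304 + \left(-3 + 0\right)\right) \left(- \frac{1}{1831}\right) = \left(-3304 - 3\right) \left(- \frac{1}{1831}\right) = \left(-3307\right) \left(- \frac{1}{1831}\right) = \frac{3307}{1831}$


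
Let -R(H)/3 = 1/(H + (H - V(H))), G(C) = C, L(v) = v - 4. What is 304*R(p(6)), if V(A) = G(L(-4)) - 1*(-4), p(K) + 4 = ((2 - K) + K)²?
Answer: -228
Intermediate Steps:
L(v) = -4 + v
p(K) = 0 (p(K) = -4 + ((2 - K) + K)² = -4 + 2² = -4 + 4 = 0)
V(A) = -4 (V(A) = (-4 - 4) - 1*(-4) = -8 + 4 = -4)
R(H) = -3/(4 + 2*H) (R(H) = -3/(H + (H - 1*(-4))) = -3/(H + (H + 4)) = -3/(H + (4 + H)) = -3/(4 + 2*H))
304*R(p(6)) = 304*(-3/(4 + 2*0)) = 304*(-3/(4 + 0)) = 304*(-3/4) = 304*(-3*¼) = 304*(-¾) = -228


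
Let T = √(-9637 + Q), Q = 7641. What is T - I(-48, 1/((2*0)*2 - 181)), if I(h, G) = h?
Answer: 48 + 2*I*√499 ≈ 48.0 + 44.677*I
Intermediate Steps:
T = 2*I*√499 (T = √(-9637 + 7641) = √(-1996) = 2*I*√499 ≈ 44.677*I)
T - I(-48, 1/((2*0)*2 - 181)) = 2*I*√499 - 1*(-48) = 2*I*√499 + 48 = 48 + 2*I*√499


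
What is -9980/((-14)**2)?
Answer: -2495/49 ≈ -50.918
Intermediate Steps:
-9980/((-14)**2) = -9980/196 = -9980*1/196 = -2495/49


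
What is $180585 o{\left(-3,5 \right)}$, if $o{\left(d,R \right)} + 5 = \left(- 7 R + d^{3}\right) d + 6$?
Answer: $33769395$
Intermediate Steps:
$o{\left(d,R \right)} = 1 + d \left(d^{3} - 7 R\right)$ ($o{\left(d,R \right)} = -5 + \left(\left(- 7 R + d^{3}\right) d + 6\right) = -5 + \left(\left(d^{3} - 7 R\right) d + 6\right) = -5 + \left(d \left(d^{3} - 7 R\right) + 6\right) = -5 + \left(6 + d \left(d^{3} - 7 R\right)\right) = 1 + d \left(d^{3} - 7 R\right)$)
$180585 o{\left(-3,5 \right)} = 180585 \left(1 + \left(-3\right)^{4} - 35 \left(-3\right)\right) = 180585 \left(1 + 81 + 105\right) = 180585 \cdot 187 = 33769395$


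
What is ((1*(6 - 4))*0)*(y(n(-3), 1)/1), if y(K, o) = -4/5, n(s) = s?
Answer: 0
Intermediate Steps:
y(K, o) = -⅘ (y(K, o) = -4*⅕ = -⅘)
((1*(6 - 4))*0)*(y(n(-3), 1)/1) = ((1*(6 - 4))*0)*(-⅘/1) = ((1*2)*0)*(-⅘*1) = (2*0)*(-⅘) = 0*(-⅘) = 0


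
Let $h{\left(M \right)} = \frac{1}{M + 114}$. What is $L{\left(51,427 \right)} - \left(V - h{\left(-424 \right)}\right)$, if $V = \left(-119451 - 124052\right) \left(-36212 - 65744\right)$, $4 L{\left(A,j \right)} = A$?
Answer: $- \frac{15392486950257}{620} \approx -2.4827 \cdot 10^{10}$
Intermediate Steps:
$h{\left(M \right)} = \frac{1}{114 + M}$
$L{\left(A,j \right)} = \frac{A}{4}$
$V = 24826591868$ ($V = \left(-243503\right) \left(-101956\right) = 24826591868$)
$L{\left(51,427 \right)} - \left(V - h{\left(-424 \right)}\right) = \frac{1}{4} \cdot 51 + \left(\frac{1}{114 - 424} - 24826591868\right) = \frac{51}{4} - \left(24826591868 - \frac{1}{-310}\right) = \frac{51}{4} - \frac{7696243479081}{310} = - \frac{15392486950257}{620}$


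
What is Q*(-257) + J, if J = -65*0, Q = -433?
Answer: 111281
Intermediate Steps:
J = 0
Q*(-257) + J = -433*(-257) + 0 = 111281 + 0 = 111281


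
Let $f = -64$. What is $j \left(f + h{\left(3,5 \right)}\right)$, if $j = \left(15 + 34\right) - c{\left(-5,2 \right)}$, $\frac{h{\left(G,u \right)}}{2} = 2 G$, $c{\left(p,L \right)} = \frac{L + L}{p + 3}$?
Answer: $-2652$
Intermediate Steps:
$c{\left(p,L \right)} = \frac{2 L}{3 + p}$
$h{\left(G,u \right)} = 4 G$ ($h{\left(G,u \right)} = 2 \cdot 2 G = 4 G$)
$j = 51$ ($j = \left(15 + 34\right) - 2 \cdot 2 \frac{1}{3 - 5} = 49 - 2 \cdot 2 \frac{1}{-2} = 49 - 2 \cdot 2 \left(- \frac{1}{2}\right) = 49 - -2 = 49 + 2 = 51$)
$j \left(f + h{\left(3,5 \right)}\right) = 51 \left(-64 + 4 \cdot 3\right) = 51 \left(-64 + 12\right) = 51 \left(-52\right) = -2652$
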